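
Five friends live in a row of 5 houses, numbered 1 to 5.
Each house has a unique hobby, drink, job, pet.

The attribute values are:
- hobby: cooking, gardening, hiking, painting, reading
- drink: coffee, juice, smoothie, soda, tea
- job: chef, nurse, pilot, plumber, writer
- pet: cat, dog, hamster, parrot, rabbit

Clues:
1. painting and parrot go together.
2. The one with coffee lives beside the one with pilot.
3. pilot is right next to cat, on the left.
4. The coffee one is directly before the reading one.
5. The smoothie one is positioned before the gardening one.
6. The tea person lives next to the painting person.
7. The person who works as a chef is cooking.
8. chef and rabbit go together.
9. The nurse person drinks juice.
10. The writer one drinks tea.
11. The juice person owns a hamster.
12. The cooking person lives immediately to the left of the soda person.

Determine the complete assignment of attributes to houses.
Solution:

House | Hobby | Drink | Job | Pet
---------------------------------
  1   | cooking | coffee | chef | rabbit
  2   | reading | soda | pilot | dog
  3   | hiking | tea | writer | cat
  4   | painting | smoothie | plumber | parrot
  5   | gardening | juice | nurse | hamster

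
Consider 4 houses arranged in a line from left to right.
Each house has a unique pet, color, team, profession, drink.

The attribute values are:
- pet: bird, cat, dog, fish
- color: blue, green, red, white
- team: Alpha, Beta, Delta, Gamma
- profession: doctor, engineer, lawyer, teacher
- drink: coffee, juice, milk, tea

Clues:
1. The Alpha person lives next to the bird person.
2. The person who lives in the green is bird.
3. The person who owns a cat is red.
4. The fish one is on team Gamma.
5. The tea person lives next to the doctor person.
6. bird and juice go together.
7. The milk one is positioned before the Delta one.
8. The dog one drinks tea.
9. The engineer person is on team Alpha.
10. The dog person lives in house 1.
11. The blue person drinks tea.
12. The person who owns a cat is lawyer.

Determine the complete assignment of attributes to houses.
Solution:

House | Pet | Color | Team | Profession | Drink
-----------------------------------------------
  1   | dog | blue | Alpha | engineer | tea
  2   | bird | green | Beta | doctor | juice
  3   | fish | white | Gamma | teacher | milk
  4   | cat | red | Delta | lawyer | coffee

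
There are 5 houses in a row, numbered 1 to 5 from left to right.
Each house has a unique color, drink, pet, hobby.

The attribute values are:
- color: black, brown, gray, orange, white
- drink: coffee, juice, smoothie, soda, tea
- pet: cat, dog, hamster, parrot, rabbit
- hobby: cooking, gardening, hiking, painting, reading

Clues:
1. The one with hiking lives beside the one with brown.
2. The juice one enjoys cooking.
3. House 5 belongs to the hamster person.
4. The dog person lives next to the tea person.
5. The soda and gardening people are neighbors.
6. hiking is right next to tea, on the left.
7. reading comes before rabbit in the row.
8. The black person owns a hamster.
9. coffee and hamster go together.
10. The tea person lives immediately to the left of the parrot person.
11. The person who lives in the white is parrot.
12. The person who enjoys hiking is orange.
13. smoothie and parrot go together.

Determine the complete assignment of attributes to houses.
Solution:

House | Color | Drink | Pet | Hobby
-----------------------------------
  1   | orange | soda | dog | hiking
  2   | brown | tea | cat | gardening
  3   | white | smoothie | parrot | reading
  4   | gray | juice | rabbit | cooking
  5   | black | coffee | hamster | painting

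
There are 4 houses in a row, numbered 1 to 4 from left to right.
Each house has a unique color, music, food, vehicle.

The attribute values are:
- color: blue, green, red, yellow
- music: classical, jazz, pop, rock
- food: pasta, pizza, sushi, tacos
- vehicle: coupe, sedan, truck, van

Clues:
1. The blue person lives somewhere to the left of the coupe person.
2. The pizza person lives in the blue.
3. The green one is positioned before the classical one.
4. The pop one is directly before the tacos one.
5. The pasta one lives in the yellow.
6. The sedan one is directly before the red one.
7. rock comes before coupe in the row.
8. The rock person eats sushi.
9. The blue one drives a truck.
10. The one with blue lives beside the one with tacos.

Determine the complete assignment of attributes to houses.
Solution:

House | Color | Music | Food | Vehicle
--------------------------------------
  1   | blue | pop | pizza | truck
  2   | green | jazz | tacos | sedan
  3   | red | rock | sushi | van
  4   | yellow | classical | pasta | coupe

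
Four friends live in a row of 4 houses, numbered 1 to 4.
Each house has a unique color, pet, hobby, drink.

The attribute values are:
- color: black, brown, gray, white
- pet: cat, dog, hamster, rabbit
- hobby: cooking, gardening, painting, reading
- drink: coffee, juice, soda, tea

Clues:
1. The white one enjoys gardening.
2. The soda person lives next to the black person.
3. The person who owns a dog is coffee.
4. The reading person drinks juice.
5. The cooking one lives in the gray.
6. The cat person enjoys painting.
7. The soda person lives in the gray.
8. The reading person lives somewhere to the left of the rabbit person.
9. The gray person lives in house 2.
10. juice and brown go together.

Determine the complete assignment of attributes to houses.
Solution:

House | Color | Pet | Hobby | Drink
-----------------------------------
  1   | brown | hamster | reading | juice
  2   | gray | rabbit | cooking | soda
  3   | black | cat | painting | tea
  4   | white | dog | gardening | coffee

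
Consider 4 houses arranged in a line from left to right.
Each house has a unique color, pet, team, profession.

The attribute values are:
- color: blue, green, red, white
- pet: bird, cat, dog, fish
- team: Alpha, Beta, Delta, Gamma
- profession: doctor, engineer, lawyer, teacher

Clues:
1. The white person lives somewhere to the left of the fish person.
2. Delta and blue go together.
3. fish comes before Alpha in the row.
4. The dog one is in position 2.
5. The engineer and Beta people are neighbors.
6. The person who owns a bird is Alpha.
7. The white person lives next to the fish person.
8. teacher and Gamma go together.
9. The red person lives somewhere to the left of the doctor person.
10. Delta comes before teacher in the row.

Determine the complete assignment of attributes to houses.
Solution:

House | Color | Pet | Team | Profession
---------------------------------------
  1   | blue | cat | Delta | engineer
  2   | white | dog | Beta | lawyer
  3   | red | fish | Gamma | teacher
  4   | green | bird | Alpha | doctor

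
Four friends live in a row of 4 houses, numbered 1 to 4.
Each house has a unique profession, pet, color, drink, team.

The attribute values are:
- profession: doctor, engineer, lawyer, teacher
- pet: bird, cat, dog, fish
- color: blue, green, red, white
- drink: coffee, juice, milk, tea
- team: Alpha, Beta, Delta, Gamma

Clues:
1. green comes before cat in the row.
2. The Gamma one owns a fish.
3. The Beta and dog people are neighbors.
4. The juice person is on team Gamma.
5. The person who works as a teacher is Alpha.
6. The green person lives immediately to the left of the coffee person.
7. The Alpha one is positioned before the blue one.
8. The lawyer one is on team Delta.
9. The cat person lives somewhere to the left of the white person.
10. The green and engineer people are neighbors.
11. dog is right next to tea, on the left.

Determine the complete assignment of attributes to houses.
Solution:

House | Profession | Pet | Color | Drink | Team
-----------------------------------------------
  1   | doctor | fish | green | juice | Gamma
  2   | engineer | cat | red | coffee | Beta
  3   | teacher | dog | white | milk | Alpha
  4   | lawyer | bird | blue | tea | Delta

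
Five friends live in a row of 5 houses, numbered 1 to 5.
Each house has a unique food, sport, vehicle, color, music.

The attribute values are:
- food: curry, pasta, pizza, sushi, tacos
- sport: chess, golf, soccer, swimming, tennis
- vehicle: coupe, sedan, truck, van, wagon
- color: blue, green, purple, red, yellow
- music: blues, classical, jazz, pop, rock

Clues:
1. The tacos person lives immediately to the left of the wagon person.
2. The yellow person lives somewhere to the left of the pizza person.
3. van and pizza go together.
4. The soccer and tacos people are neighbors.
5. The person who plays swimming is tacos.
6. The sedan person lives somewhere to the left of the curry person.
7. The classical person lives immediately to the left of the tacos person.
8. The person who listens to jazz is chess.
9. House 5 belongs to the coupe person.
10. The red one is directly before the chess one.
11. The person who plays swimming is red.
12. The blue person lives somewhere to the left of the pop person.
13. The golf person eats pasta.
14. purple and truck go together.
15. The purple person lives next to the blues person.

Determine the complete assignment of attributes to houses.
Solution:

House | Food | Sport | Vehicle | Color | Music
----------------------------------------------
  1   | sushi | soccer | truck | purple | classical
  2   | tacos | swimming | sedan | red | blues
  3   | curry | chess | wagon | yellow | jazz
  4   | pizza | tennis | van | blue | rock
  5   | pasta | golf | coupe | green | pop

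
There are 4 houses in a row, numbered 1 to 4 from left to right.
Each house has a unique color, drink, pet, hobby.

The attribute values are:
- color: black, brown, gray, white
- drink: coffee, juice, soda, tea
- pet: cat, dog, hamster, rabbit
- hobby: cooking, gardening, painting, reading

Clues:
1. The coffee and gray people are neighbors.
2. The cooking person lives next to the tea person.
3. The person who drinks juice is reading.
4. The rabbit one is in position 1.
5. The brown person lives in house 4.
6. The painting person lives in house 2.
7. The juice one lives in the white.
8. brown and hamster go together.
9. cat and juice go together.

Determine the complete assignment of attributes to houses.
Solution:

House | Color | Drink | Pet | Hobby
-----------------------------------
  1   | black | coffee | rabbit | cooking
  2   | gray | tea | dog | painting
  3   | white | juice | cat | reading
  4   | brown | soda | hamster | gardening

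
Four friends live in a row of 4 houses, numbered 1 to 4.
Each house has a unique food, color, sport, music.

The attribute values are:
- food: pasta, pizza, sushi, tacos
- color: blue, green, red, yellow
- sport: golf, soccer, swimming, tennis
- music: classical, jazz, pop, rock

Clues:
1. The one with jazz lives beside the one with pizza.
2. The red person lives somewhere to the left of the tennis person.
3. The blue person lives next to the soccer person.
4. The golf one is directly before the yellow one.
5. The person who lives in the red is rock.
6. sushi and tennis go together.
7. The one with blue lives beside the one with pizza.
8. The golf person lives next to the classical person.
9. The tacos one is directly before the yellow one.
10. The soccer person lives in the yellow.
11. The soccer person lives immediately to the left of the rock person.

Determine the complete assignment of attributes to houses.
Solution:

House | Food | Color | Sport | Music
------------------------------------
  1   | tacos | blue | golf | jazz
  2   | pizza | yellow | soccer | classical
  3   | pasta | red | swimming | rock
  4   | sushi | green | tennis | pop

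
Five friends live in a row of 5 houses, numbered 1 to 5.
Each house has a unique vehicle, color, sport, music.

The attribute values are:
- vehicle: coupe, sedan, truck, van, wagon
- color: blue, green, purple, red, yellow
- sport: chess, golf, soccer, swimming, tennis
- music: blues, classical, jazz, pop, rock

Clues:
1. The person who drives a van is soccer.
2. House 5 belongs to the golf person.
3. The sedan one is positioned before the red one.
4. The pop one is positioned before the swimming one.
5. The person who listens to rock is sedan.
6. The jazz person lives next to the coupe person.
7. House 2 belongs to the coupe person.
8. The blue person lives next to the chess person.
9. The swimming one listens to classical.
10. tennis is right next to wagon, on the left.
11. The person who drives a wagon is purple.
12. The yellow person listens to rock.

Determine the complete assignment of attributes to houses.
Solution:

House | Vehicle | Color | Sport | Music
---------------------------------------
  1   | van | blue | soccer | jazz
  2   | coupe | green | chess | pop
  3   | sedan | yellow | tennis | rock
  4   | wagon | purple | swimming | classical
  5   | truck | red | golf | blues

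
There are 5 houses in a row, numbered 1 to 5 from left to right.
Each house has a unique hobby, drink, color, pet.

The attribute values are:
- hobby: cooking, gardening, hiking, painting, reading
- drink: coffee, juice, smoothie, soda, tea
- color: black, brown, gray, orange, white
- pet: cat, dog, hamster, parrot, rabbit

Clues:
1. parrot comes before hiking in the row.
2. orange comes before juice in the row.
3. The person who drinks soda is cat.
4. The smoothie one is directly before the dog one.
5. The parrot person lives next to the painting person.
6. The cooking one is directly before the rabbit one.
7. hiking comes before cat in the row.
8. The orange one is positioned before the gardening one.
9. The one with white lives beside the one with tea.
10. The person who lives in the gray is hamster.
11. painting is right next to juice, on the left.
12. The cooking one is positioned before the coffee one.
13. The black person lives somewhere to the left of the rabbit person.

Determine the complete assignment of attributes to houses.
Solution:

House | Hobby | Drink | Color | Pet
-----------------------------------
  1   | reading | smoothie | white | parrot
  2   | painting | tea | orange | dog
  3   | hiking | juice | gray | hamster
  4   | cooking | soda | black | cat
  5   | gardening | coffee | brown | rabbit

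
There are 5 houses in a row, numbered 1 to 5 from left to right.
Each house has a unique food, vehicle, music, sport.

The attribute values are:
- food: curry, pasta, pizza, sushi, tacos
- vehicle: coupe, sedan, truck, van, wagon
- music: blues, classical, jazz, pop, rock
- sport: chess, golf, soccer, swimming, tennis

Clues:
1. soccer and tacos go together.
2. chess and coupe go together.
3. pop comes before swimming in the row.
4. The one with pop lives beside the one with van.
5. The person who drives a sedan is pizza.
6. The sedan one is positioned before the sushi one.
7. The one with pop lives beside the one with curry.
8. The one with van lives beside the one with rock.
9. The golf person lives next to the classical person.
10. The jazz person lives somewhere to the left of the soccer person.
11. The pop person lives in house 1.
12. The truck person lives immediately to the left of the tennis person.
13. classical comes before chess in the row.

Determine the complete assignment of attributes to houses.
Solution:

House | Food | Vehicle | Music | Sport
--------------------------------------
  1   | pasta | truck | pop | golf
  2   | curry | van | classical | tennis
  3   | pizza | sedan | rock | swimming
  4   | sushi | coupe | jazz | chess
  5   | tacos | wagon | blues | soccer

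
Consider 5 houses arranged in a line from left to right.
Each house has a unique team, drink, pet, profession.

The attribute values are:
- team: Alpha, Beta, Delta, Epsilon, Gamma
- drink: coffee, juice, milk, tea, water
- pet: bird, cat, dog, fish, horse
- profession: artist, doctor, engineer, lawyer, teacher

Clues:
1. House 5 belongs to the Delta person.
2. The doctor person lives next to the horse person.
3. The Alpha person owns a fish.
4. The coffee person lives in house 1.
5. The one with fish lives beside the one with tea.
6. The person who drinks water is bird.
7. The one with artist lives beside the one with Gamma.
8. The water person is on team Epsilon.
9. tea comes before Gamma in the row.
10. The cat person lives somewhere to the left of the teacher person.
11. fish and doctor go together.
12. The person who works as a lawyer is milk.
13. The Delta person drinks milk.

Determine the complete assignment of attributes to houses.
Solution:

House | Team | Drink | Pet | Profession
---------------------------------------
  1   | Alpha | coffee | fish | doctor
  2   | Beta | tea | horse | artist
  3   | Gamma | juice | cat | engineer
  4   | Epsilon | water | bird | teacher
  5   | Delta | milk | dog | lawyer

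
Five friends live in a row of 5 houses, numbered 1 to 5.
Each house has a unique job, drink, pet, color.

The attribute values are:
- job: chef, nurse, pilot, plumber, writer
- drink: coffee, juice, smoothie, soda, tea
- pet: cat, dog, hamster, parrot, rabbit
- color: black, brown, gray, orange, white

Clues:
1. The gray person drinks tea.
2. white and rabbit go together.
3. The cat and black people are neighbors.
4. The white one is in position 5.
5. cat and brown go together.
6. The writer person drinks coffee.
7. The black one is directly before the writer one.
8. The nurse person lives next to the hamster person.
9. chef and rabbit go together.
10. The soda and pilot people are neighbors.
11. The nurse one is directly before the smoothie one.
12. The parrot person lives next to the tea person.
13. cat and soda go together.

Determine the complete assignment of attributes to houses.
Solution:

House | Job | Drink | Pet | Color
---------------------------------
  1   | nurse | soda | cat | brown
  2   | pilot | smoothie | hamster | black
  3   | writer | coffee | parrot | orange
  4   | plumber | tea | dog | gray
  5   | chef | juice | rabbit | white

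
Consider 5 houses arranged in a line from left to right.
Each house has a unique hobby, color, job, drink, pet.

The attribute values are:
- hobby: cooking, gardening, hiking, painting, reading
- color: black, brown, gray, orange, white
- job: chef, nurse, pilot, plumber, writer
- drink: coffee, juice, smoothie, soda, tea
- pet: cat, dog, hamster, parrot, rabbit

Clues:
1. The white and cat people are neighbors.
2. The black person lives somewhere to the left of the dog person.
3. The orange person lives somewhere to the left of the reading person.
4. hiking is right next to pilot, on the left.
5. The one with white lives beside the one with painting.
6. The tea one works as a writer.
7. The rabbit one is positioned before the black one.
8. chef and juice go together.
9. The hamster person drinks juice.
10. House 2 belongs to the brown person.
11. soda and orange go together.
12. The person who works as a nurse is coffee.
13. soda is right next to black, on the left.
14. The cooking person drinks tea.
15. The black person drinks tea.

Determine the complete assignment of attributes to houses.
Solution:

House | Hobby | Color | Job | Drink | Pet
-----------------------------------------
  1   | hiking | white | chef | juice | hamster
  2   | painting | brown | pilot | smoothie | cat
  3   | gardening | orange | plumber | soda | rabbit
  4   | cooking | black | writer | tea | parrot
  5   | reading | gray | nurse | coffee | dog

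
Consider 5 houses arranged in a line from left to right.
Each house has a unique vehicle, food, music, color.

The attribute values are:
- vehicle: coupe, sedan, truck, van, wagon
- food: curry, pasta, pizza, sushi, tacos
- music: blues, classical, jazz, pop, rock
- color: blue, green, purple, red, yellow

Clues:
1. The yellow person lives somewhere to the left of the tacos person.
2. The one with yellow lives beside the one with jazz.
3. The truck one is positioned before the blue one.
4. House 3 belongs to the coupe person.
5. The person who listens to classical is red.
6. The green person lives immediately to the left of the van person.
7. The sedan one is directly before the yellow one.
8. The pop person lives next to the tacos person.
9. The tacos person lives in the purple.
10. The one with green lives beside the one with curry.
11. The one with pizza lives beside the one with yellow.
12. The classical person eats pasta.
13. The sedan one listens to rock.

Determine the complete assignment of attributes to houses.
Solution:

House | Vehicle | Food | Music | Color
--------------------------------------
  1   | sedan | pizza | rock | green
  2   | van | curry | pop | yellow
  3   | coupe | tacos | jazz | purple
  4   | truck | pasta | classical | red
  5   | wagon | sushi | blues | blue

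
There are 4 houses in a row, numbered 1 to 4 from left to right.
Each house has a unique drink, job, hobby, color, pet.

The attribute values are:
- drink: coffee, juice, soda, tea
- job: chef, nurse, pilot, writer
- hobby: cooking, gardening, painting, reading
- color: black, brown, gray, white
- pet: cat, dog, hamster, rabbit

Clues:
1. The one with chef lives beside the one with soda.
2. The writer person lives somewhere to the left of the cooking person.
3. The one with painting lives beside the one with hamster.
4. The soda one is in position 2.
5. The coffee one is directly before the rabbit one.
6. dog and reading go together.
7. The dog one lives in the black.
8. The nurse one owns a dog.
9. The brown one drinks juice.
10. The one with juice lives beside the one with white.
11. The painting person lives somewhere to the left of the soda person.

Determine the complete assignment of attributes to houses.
Solution:

House | Drink | Job | Hobby | Color | Pet
-----------------------------------------
  1   | juice | chef | painting | brown | cat
  2   | soda | writer | gardening | white | hamster
  3   | coffee | nurse | reading | black | dog
  4   | tea | pilot | cooking | gray | rabbit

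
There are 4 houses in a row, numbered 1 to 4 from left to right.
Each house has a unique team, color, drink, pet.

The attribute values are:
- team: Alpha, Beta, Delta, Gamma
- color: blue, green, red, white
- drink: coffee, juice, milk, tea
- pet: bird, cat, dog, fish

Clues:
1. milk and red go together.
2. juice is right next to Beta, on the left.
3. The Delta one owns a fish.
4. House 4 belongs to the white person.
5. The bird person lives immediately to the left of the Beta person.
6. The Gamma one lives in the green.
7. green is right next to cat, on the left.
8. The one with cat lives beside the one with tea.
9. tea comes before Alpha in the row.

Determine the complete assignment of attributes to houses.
Solution:

House | Team | Color | Drink | Pet
----------------------------------
  1   | Gamma | green | juice | bird
  2   | Beta | red | milk | cat
  3   | Delta | blue | tea | fish
  4   | Alpha | white | coffee | dog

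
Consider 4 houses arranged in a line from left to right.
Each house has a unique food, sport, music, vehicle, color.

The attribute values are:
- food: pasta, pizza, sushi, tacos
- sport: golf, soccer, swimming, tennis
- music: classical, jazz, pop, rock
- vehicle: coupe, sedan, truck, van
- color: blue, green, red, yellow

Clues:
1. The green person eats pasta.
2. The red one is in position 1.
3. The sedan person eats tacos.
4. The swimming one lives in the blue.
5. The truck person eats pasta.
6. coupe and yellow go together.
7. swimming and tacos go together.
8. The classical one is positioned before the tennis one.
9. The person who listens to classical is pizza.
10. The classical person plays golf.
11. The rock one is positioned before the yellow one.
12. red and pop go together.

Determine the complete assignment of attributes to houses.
Solution:

House | Food | Sport | Music | Vehicle | Color
----------------------------------------------
  1   | sushi | soccer | pop | van | red
  2   | tacos | swimming | rock | sedan | blue
  3   | pizza | golf | classical | coupe | yellow
  4   | pasta | tennis | jazz | truck | green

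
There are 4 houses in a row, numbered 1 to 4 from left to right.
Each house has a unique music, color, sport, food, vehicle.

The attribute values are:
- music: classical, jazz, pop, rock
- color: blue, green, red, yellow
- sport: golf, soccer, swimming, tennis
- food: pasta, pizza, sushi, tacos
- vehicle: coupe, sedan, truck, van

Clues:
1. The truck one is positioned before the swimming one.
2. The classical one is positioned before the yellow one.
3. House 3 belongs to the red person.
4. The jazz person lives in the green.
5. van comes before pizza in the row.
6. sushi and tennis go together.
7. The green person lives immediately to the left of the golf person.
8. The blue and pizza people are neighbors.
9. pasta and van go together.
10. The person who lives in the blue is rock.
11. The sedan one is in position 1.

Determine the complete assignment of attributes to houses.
Solution:

House | Music | Color | Sport | Food | Vehicle
----------------------------------------------
  1   | jazz | green | tennis | sushi | sedan
  2   | rock | blue | golf | pasta | van
  3   | classical | red | soccer | pizza | truck
  4   | pop | yellow | swimming | tacos | coupe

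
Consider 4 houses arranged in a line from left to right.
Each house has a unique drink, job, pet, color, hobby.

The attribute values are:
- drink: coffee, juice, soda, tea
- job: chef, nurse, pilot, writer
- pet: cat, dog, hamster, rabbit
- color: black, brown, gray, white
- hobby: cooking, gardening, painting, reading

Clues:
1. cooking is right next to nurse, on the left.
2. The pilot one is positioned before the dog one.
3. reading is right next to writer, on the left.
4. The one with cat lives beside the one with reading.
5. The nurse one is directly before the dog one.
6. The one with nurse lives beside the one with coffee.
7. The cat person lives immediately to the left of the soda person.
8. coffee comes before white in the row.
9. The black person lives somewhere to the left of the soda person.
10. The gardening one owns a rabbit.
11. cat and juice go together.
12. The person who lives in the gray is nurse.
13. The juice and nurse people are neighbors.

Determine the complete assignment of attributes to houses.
Solution:

House | Drink | Job | Pet | Color | Hobby
-----------------------------------------
  1   | juice | pilot | cat | black | cooking
  2   | soda | nurse | hamster | gray | reading
  3   | coffee | writer | dog | brown | painting
  4   | tea | chef | rabbit | white | gardening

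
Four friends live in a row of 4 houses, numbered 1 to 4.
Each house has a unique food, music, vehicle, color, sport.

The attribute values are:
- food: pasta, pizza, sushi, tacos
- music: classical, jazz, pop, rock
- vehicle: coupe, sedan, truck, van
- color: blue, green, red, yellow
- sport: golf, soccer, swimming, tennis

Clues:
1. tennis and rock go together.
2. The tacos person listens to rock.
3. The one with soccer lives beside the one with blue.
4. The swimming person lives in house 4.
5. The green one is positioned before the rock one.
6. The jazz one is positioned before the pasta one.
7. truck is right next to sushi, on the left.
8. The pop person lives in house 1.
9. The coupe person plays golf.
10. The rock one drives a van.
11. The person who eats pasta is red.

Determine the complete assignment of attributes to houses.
Solution:

House | Food | Music | Vehicle | Color | Sport
----------------------------------------------
  1   | pizza | pop | truck | green | soccer
  2   | sushi | jazz | coupe | blue | golf
  3   | tacos | rock | van | yellow | tennis
  4   | pasta | classical | sedan | red | swimming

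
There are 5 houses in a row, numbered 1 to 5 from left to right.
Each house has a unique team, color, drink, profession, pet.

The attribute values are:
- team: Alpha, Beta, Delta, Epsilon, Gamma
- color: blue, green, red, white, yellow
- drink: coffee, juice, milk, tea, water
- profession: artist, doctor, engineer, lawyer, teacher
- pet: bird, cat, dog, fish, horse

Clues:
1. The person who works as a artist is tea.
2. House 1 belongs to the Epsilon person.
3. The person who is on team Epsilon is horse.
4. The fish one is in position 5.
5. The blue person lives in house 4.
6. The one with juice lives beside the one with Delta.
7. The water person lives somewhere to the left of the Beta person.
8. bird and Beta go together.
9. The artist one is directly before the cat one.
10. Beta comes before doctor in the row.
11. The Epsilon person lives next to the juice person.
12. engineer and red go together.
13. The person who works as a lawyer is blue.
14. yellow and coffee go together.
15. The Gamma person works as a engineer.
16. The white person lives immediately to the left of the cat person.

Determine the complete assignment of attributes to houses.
Solution:

House | Team | Color | Drink | Profession | Pet
-----------------------------------------------
  1   | Epsilon | white | tea | artist | horse
  2   | Gamma | red | juice | engineer | cat
  3   | Delta | green | water | teacher | dog
  4   | Beta | blue | milk | lawyer | bird
  5   | Alpha | yellow | coffee | doctor | fish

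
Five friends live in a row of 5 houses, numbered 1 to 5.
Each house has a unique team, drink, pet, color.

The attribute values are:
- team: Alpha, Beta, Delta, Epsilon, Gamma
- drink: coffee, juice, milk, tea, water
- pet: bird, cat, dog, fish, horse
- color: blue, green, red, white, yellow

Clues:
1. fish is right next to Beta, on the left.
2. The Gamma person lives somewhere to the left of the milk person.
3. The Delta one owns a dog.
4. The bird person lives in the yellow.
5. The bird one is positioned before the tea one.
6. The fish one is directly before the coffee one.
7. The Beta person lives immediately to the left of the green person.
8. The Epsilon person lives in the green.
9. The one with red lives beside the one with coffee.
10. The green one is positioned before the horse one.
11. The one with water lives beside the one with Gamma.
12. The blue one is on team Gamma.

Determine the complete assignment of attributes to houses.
Solution:

House | Team | Drink | Pet | Color
----------------------------------
  1   | Alpha | juice | fish | red
  2   | Beta | coffee | bird | yellow
  3   | Epsilon | water | cat | green
  4   | Gamma | tea | horse | blue
  5   | Delta | milk | dog | white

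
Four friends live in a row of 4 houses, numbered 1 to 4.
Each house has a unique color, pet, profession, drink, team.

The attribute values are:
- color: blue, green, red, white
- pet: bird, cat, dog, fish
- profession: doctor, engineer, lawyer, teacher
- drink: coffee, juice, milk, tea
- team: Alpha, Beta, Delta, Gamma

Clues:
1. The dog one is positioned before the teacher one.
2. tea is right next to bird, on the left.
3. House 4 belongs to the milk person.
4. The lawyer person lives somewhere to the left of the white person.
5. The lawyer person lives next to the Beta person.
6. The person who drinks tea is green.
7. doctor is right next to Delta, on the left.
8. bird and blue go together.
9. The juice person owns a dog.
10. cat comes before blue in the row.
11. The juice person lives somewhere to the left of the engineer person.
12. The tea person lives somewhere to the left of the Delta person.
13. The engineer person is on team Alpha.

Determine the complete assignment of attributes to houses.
Solution:

House | Color | Pet | Profession | Drink | Team
-----------------------------------------------
  1   | red | dog | lawyer | juice | Gamma
  2   | green | cat | doctor | tea | Beta
  3   | blue | bird | teacher | coffee | Delta
  4   | white | fish | engineer | milk | Alpha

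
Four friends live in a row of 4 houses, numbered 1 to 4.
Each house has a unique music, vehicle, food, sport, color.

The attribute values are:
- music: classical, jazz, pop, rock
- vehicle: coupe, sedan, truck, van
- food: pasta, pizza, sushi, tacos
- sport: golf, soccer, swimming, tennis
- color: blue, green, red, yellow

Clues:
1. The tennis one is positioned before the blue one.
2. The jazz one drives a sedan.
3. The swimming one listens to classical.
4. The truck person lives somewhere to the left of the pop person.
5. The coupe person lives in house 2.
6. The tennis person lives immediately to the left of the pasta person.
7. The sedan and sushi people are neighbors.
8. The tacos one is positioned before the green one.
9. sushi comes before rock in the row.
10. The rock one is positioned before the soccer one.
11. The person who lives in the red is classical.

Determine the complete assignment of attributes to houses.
Solution:

House | Music | Vehicle | Food | Sport | Color
----------------------------------------------
  1   | jazz | sedan | tacos | golf | yellow
  2   | classical | coupe | sushi | swimming | red
  3   | rock | truck | pizza | tennis | green
  4   | pop | van | pasta | soccer | blue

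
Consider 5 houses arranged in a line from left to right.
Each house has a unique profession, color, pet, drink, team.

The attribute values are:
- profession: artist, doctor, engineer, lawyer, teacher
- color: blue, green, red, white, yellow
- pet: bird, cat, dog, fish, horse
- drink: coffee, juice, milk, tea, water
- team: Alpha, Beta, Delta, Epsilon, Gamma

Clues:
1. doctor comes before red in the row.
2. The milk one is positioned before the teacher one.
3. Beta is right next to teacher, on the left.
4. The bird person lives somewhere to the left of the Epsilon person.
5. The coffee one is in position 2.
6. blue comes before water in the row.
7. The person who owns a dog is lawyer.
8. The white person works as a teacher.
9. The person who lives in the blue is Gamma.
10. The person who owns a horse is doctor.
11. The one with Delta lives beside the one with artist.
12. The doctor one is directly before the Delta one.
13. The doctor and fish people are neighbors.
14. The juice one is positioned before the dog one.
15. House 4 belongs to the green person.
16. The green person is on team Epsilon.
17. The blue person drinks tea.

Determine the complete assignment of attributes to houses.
Solution:

House | Profession | Color | Pet | Drink | Team
-----------------------------------------------
  1   | doctor | yellow | horse | milk | Beta
  2   | teacher | white | fish | coffee | Delta
  3   | artist | blue | bird | tea | Gamma
  4   | engineer | green | cat | juice | Epsilon
  5   | lawyer | red | dog | water | Alpha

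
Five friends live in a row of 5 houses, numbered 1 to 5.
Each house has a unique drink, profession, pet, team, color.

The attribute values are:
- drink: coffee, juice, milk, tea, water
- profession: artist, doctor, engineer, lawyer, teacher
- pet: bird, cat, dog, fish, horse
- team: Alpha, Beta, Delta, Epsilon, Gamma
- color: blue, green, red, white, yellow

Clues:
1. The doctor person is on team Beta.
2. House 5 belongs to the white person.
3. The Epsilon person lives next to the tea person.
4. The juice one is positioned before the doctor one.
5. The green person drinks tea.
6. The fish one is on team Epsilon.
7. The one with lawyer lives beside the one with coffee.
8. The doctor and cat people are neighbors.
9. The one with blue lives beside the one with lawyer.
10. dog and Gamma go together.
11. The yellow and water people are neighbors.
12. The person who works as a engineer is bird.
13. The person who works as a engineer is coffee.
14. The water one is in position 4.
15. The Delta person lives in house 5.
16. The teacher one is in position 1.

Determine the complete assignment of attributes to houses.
Solution:

House | Drink | Profession | Pet | Team | Color
-----------------------------------------------
  1   | juice | teacher | fish | Epsilon | blue
  2   | tea | lawyer | dog | Gamma | green
  3   | coffee | engineer | bird | Alpha | yellow
  4   | water | doctor | horse | Beta | red
  5   | milk | artist | cat | Delta | white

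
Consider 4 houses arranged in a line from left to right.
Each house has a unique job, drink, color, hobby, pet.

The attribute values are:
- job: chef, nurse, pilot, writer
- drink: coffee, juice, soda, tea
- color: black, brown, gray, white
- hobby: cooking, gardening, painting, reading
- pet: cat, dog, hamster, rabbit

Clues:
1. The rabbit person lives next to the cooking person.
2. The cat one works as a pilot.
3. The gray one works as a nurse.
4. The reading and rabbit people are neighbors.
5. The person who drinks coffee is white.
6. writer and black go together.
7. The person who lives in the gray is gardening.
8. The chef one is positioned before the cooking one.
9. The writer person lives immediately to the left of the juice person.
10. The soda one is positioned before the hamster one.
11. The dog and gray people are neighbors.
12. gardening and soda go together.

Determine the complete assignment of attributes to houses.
Solution:

House | Job | Drink | Color | Hobby | Pet
-----------------------------------------
  1   | chef | coffee | white | reading | dog
  2   | nurse | soda | gray | gardening | rabbit
  3   | writer | tea | black | cooking | hamster
  4   | pilot | juice | brown | painting | cat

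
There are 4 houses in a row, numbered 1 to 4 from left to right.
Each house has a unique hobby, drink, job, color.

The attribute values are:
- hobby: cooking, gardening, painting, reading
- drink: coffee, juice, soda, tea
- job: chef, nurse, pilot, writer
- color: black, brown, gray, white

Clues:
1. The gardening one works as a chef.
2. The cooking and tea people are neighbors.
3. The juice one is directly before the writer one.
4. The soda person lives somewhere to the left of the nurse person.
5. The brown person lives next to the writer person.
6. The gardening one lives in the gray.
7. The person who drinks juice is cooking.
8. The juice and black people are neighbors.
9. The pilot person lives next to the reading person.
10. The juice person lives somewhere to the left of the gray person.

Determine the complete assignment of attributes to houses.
Solution:

House | Hobby | Drink | Job | Color
-----------------------------------
  1   | cooking | juice | pilot | brown
  2   | reading | tea | writer | black
  3   | gardening | soda | chef | gray
  4   | painting | coffee | nurse | white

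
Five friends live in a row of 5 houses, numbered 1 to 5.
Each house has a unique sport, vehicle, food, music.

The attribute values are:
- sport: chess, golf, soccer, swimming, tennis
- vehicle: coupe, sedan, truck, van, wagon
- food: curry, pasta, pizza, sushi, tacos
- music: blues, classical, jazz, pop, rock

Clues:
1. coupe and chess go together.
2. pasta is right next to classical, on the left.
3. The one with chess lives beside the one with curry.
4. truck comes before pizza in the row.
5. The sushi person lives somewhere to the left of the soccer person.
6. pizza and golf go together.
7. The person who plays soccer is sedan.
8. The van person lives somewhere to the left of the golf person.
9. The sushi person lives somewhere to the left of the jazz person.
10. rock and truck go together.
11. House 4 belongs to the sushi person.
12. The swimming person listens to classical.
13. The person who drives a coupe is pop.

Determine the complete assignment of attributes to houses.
Solution:

House | Sport | Vehicle | Food | Music
--------------------------------------
  1   | tennis | truck | pasta | rock
  2   | swimming | van | tacos | classical
  3   | golf | wagon | pizza | blues
  4   | chess | coupe | sushi | pop
  5   | soccer | sedan | curry | jazz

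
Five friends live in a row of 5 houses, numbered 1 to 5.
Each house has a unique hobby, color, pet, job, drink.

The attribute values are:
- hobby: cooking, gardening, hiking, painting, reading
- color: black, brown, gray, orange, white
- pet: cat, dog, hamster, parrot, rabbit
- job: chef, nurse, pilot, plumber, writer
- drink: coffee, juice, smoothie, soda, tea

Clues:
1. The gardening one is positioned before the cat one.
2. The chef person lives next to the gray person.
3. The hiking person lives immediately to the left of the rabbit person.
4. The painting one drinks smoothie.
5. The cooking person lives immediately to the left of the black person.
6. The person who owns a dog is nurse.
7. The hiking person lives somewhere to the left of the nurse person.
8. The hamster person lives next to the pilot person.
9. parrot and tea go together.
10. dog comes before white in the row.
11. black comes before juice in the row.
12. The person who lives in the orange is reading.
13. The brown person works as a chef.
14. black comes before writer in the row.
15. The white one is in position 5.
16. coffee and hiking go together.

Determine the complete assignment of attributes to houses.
Solution:

House | Hobby | Color | Pet | Job | Drink
-----------------------------------------
  1   | hiking | brown | hamster | chef | coffee
  2   | cooking | gray | rabbit | pilot | soda
  3   | gardening | black | parrot | plumber | tea
  4   | reading | orange | dog | nurse | juice
  5   | painting | white | cat | writer | smoothie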